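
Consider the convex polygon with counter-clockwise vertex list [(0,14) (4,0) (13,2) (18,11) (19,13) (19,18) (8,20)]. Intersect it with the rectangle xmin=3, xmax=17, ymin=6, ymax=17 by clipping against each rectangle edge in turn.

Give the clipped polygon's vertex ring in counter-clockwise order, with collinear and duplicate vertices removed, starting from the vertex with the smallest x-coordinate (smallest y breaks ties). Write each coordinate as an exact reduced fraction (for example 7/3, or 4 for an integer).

Clipped polygon: [(3,6) (137/9,6) (17,46/5) (17,17) (4,17) (3,65/4)]

1. After x ≥ 3: [(3,65/4) (3,7/2) (4,0) (13,2) (18,11) (19,13) (19,18) (8,20)]
2. After x ≤ 17: [(3,65/4) (3,7/2) (4,0) (13,2) (17,46/5) (17,202/11) (8,20)]
3. After y ≥ 6: [(3,65/4) (3,6) (137/9,6) (17,46/5) (17,202/11) (8,20)]
4. After y ≤ 17: [(4,17) (3,65/4) (3,6) (137/9,6) (17,46/5) (17,17)]
5. Canonical ring: [(3,6) (137/9,6) (17,46/5) (17,17) (4,17) (3,65/4)]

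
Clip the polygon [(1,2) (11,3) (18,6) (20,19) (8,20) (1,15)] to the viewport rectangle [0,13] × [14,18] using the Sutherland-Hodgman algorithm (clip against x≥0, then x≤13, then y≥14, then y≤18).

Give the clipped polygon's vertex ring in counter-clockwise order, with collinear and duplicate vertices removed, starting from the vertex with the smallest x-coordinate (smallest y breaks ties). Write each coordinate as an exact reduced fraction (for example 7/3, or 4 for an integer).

Clipped polygon: [(1,14) (13,14) (13,18) (26/5,18) (1,15)]

1. After x ≥ 0: [(1,2) (11,3) (18,6) (20,19) (8,20) (1,15)]
2. After x ≤ 13: [(1,2) (11,3) (13,27/7) (13,235/12) (8,20) (1,15)]
3. After y ≥ 14: [(1,14) (13,14) (13,235/12) (8,20) (1,15)]
4. After y ≤ 18: [(1,14) (13,14) (13,18) (26/5,18) (1,15)]
5. Canonical ring: [(1,14) (13,14) (13,18) (26/5,18) (1,15)]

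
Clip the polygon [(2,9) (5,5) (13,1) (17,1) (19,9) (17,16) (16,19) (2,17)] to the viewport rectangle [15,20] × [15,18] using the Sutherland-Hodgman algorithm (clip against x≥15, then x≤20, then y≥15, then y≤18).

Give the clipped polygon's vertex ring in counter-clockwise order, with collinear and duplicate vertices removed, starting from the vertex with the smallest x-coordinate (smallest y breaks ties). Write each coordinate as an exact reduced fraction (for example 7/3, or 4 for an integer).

1. After x ≥ 15: [(15,1) (17,1) (19,9) (17,16) (16,19) (15,132/7)]
2. After x ≤ 20: [(15,1) (17,1) (19,9) (17,16) (16,19) (15,132/7)]
3. After y ≥ 15: [(15,15) (121/7,15) (17,16) (16,19) (15,132/7)]
4. After y ≤ 18: [(15,18) (15,15) (121/7,15) (17,16) (49/3,18)]
5. Canonical ring: [(15,15) (121/7,15) (17,16) (49/3,18) (15,18)]

Clipped polygon: [(15,15) (121/7,15) (17,16) (49/3,18) (15,18)]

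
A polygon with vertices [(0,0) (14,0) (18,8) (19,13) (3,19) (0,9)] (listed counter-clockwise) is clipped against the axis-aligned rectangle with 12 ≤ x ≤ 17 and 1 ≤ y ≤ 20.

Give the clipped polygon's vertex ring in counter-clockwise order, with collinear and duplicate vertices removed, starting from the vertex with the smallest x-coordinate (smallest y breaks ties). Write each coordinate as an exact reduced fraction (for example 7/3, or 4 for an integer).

1. After x ≥ 12: [(12,0) (14,0) (18,8) (19,13) (12,125/8)]
2. After x ≤ 17: [(12,0) (14,0) (17,6) (17,55/4) (12,125/8)]
3. After y ≥ 1: [(12,1) (29/2,1) (17,6) (17,55/4) (12,125/8)]
4. After y ≤ 20: [(12,1) (29/2,1) (17,6) (17,55/4) (12,125/8)]
5. Canonical ring: [(12,1) (29/2,1) (17,6) (17,55/4) (12,125/8)]

Clipped polygon: [(12,1) (29/2,1) (17,6) (17,55/4) (12,125/8)]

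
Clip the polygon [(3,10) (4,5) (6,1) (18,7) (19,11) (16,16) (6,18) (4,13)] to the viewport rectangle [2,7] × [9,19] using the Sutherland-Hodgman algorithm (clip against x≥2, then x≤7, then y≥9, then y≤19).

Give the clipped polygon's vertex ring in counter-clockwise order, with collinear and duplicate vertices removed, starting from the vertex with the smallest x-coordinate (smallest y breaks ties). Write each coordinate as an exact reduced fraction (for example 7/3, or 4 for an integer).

1. After x ≥ 2: [(3,10) (4,5) (6,1) (18,7) (19,11) (16,16) (6,18) (4,13)]
2. After x ≤ 7: [(3,10) (4,5) (6,1) (7,3/2) (7,89/5) (6,18) (4,13)]
3. After y ≥ 9: [(3,10) (16/5,9) (7,9) (7,89/5) (6,18) (4,13)]
4. After y ≤ 19: [(3,10) (16/5,9) (7,9) (7,89/5) (6,18) (4,13)]
5. Canonical ring: [(3,10) (16/5,9) (7,9) (7,89/5) (6,18) (4,13)]

Clipped polygon: [(3,10) (16/5,9) (7,9) (7,89/5) (6,18) (4,13)]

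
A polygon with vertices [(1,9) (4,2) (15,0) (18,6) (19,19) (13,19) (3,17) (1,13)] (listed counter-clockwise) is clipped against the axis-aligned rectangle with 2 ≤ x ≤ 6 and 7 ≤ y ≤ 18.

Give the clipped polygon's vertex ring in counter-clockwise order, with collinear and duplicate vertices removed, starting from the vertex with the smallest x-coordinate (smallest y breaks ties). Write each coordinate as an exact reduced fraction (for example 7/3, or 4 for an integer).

1. After x ≥ 2: [(2,20/3) (4,2) (15,0) (18,6) (19,19) (13,19) (3,17) (2,15)]
2. After x ≤ 6: [(2,20/3) (4,2) (6,18/11) (6,88/5) (3,17) (2,15)]
3. After y ≥ 7: [(2,7) (6,7) (6,88/5) (3,17) (2,15)]
4. After y ≤ 18: [(2,7) (6,7) (6,88/5) (3,17) (2,15)]
5. Canonical ring: [(2,7) (6,7) (6,88/5) (3,17) (2,15)]

Clipped polygon: [(2,7) (6,7) (6,88/5) (3,17) (2,15)]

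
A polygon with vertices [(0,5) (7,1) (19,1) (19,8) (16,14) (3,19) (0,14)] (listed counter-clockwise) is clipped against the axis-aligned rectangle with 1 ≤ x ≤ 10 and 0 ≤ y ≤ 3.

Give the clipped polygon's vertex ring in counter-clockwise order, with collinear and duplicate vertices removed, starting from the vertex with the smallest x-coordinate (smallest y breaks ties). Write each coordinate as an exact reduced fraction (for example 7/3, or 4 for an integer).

1. After x ≥ 1: [(1,31/7) (7,1) (19,1) (19,8) (16,14) (3,19) (1,47/3)]
2. After x ≤ 10: [(1,31/7) (7,1) (10,1) (10,212/13) (3,19) (1,47/3)]
3. After y ≥ 0: [(1,31/7) (7,1) (10,1) (10,212/13) (3,19) (1,47/3)]
4. After y ≤ 3: [(7/2,3) (7,1) (10,1) (10,3)]
5. Canonical ring: [(7/2,3) (7,1) (10,1) (10,3)]

Clipped polygon: [(7/2,3) (7,1) (10,1) (10,3)]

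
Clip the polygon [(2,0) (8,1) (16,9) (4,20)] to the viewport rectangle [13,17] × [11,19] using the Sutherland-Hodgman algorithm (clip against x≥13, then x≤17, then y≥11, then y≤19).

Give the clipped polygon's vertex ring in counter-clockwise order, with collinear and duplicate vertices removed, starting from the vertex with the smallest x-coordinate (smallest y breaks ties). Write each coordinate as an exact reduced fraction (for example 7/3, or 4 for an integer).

Clipped polygon: [(13,11) (152/11,11) (13,47/4)]

1. After x ≥ 13: [(13,6) (16,9) (13,47/4)]
2. After x ≤ 17: [(13,6) (16,9) (13,47/4)]
3. After y ≥ 11: [(13,11) (152/11,11) (13,47/4)]
4. After y ≤ 19: [(13,11) (152/11,11) (13,47/4)]
5. Canonical ring: [(13,11) (152/11,11) (13,47/4)]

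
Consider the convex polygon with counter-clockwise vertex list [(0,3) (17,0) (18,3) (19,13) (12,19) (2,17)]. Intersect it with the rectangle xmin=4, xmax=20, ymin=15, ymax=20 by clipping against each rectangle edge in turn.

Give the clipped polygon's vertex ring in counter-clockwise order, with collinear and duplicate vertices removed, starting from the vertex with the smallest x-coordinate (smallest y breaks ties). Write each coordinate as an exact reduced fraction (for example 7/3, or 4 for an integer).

Clipped polygon: [(4,15) (50/3,15) (12,19) (4,87/5)]

1. After x ≥ 4: [(4,39/17) (17,0) (18,3) (19,13) (12,19) (4,87/5)]
2. After x ≤ 20: [(4,39/17) (17,0) (18,3) (19,13) (12,19) (4,87/5)]
3. After y ≥ 15: [(4,15) (50/3,15) (12,19) (4,87/5)]
4. After y ≤ 20: [(4,15) (50/3,15) (12,19) (4,87/5)]
5. Canonical ring: [(4,15) (50/3,15) (12,19) (4,87/5)]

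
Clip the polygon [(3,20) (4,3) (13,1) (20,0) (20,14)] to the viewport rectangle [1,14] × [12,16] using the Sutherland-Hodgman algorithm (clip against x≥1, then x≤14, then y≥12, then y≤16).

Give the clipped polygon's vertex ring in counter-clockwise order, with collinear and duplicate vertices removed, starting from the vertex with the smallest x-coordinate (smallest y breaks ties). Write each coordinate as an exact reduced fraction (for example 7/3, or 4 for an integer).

1. After x ≥ 1: [(3,20) (4,3) (13,1) (20,0) (20,14)]
2. After x ≤ 14: [(14,274/17) (3,20) (4,3) (13,1) (14,6/7)]
3. After y ≥ 12: [(14,12) (14,274/17) (3,20) (59/17,12)]
4. After y ≤ 16: [(14,12) (14,16) (55/17,16) (59/17,12)]
5. Canonical ring: [(55/17,16) (59/17,12) (14,12) (14,16)]

Clipped polygon: [(55/17,16) (59/17,12) (14,12) (14,16)]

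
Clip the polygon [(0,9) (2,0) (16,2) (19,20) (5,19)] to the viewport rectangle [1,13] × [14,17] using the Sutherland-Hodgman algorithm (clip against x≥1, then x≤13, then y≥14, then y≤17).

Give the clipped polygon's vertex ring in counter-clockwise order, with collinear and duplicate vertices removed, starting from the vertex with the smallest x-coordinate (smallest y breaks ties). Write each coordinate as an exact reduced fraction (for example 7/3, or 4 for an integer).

1. After x ≥ 1: [(1,11) (1,9/2) (2,0) (16,2) (19,20) (5,19)]
2. After x ≤ 13: [(1,11) (1,9/2) (2,0) (13,11/7) (13,137/7) (5,19)]
3. After y ≥ 14: [(5/2,14) (13,14) (13,137/7) (5,19)]
4. After y ≤ 17: [(4,17) (5/2,14) (13,14) (13,17)]
5. Canonical ring: [(5/2,14) (13,14) (13,17) (4,17)]

Clipped polygon: [(5/2,14) (13,14) (13,17) (4,17)]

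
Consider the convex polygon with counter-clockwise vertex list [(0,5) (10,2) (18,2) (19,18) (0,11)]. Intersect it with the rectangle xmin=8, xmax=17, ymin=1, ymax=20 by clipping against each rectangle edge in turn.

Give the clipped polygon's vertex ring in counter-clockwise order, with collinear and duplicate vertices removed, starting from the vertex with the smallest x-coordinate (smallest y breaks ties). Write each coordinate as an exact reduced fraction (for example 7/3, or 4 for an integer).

1. After x ≥ 8: [(8,13/5) (10,2) (18,2) (19,18) (8,265/19)]
2. After x ≤ 17: [(8,13/5) (10,2) (17,2) (17,328/19) (8,265/19)]
3. After y ≥ 1: [(8,13/5) (10,2) (17,2) (17,328/19) (8,265/19)]
4. After y ≤ 20: [(8,13/5) (10,2) (17,2) (17,328/19) (8,265/19)]
5. Canonical ring: [(8,13/5) (10,2) (17,2) (17,328/19) (8,265/19)]

Clipped polygon: [(8,13/5) (10,2) (17,2) (17,328/19) (8,265/19)]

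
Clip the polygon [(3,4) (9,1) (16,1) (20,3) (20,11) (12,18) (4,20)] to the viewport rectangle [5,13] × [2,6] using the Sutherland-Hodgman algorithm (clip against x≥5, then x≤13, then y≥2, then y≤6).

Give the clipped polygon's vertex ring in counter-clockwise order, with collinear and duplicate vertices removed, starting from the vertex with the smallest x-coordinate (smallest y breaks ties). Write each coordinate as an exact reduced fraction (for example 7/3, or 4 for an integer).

Clipped polygon: [(5,3) (7,2) (13,2) (13,6) (5,6)]

1. After x ≥ 5: [(5,3) (9,1) (16,1) (20,3) (20,11) (12,18) (5,79/4)]
2. After x ≤ 13: [(5,3) (9,1) (13,1) (13,137/8) (12,18) (5,79/4)]
3. After y ≥ 2: [(5,3) (7,2) (13,2) (13,137/8) (12,18) (5,79/4)]
4. After y ≤ 6: [(5,6) (5,3) (7,2) (13,2) (13,6)]
5. Canonical ring: [(5,3) (7,2) (13,2) (13,6) (5,6)]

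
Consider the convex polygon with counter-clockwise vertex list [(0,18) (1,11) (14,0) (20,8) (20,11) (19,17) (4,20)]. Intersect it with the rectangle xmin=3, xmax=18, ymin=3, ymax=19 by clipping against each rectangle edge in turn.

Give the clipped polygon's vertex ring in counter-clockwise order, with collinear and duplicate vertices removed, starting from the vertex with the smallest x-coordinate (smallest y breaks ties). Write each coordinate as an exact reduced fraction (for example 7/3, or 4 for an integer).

1. After x ≥ 3: [(3,39/2) (3,121/13) (14,0) (20,8) (20,11) (19,17) (4,20)]
2. After x ≤ 18: [(3,39/2) (3,121/13) (14,0) (18,16/3) (18,86/5) (4,20)]
3. After y ≥ 3: [(3,39/2) (3,121/13) (115/11,3) (65/4,3) (18,16/3) (18,86/5) (4,20)]
4. After y ≤ 19: [(3,19) (3,121/13) (115/11,3) (65/4,3) (18,16/3) (18,86/5) (9,19)]
5. Canonical ring: [(3,121/13) (115/11,3) (65/4,3) (18,16/3) (18,86/5) (9,19) (3,19)]

Clipped polygon: [(3,121/13) (115/11,3) (65/4,3) (18,16/3) (18,86/5) (9,19) (3,19)]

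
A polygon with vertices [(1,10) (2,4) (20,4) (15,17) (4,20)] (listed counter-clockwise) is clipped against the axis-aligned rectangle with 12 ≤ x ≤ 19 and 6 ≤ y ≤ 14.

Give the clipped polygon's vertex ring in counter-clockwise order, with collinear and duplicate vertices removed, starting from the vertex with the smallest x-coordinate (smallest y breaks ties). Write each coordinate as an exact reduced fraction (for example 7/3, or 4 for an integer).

Clipped polygon: [(12,6) (19,6) (19,33/5) (210/13,14) (12,14)]

1. After x ≥ 12: [(12,4) (20,4) (15,17) (12,196/11)]
2. After x ≤ 19: [(12,4) (19,4) (19,33/5) (15,17) (12,196/11)]
3. After y ≥ 6: [(12,6) (19,6) (19,33/5) (15,17) (12,196/11)]
4. After y ≤ 14: [(12,14) (12,6) (19,6) (19,33/5) (210/13,14)]
5. Canonical ring: [(12,6) (19,6) (19,33/5) (210/13,14) (12,14)]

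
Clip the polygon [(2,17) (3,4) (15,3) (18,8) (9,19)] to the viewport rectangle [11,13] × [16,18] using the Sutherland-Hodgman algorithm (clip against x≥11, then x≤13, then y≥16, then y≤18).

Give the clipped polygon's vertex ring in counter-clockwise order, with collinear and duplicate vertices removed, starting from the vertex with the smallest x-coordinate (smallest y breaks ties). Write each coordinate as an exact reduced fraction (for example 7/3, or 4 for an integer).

Clipped polygon: [(11,16) (126/11,16) (11,149/9)]

1. After x ≥ 11: [(11,10/3) (15,3) (18,8) (11,149/9)]
2. After x ≤ 13: [(11,10/3) (13,19/6) (13,127/9) (11,149/9)]
3. After y ≥ 16: [(11,16) (126/11,16) (11,149/9)]
4. After y ≤ 18: [(11,16) (126/11,16) (11,149/9)]
5. Canonical ring: [(11,16) (126/11,16) (11,149/9)]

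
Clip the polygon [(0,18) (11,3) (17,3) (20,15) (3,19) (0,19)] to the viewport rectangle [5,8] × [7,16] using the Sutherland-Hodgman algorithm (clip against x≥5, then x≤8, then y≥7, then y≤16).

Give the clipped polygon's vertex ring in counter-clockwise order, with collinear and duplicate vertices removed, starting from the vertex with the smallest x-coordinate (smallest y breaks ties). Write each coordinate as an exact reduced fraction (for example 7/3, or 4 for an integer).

Clipped polygon: [(5,123/11) (8,78/11) (8,16) (5,16)]

1. After x ≥ 5: [(5,123/11) (11,3) (17,3) (20,15) (5,315/17)]
2. After x ≤ 8: [(5,123/11) (8,78/11) (8,303/17) (5,315/17)]
3. After y ≥ 7: [(5,123/11) (8,78/11) (8,303/17) (5,315/17)]
4. After y ≤ 16: [(5,16) (5,123/11) (8,78/11) (8,16)]
5. Canonical ring: [(5,123/11) (8,78/11) (8,16) (5,16)]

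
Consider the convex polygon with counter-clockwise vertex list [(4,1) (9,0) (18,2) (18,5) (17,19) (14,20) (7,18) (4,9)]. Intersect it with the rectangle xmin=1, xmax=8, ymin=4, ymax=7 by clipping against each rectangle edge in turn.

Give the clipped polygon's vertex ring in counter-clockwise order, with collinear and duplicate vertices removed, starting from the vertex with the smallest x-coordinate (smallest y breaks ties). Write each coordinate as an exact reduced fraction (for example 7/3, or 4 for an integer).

1. After x ≥ 1: [(4,1) (9,0) (18,2) (18,5) (17,19) (14,20) (7,18) (4,9)]
2. After x ≤ 8: [(4,1) (8,1/5) (8,128/7) (7,18) (4,9)]
3. After y ≥ 4: [(4,4) (8,4) (8,128/7) (7,18) (4,9)]
4. After y ≤ 7: [(4,7) (4,4) (8,4) (8,7)]
5. Canonical ring: [(4,4) (8,4) (8,7) (4,7)]

Clipped polygon: [(4,4) (8,4) (8,7) (4,7)]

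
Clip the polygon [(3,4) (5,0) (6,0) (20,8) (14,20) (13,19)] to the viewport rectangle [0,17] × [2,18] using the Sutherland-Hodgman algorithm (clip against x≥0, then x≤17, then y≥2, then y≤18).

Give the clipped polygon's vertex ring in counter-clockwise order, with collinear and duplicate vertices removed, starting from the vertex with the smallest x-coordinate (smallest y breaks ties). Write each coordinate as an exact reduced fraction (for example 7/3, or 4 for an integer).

1. After x ≥ 0: [(3,4) (5,0) (6,0) (20,8) (14,20) (13,19)]
2. After x ≤ 17: [(3,4) (5,0) (6,0) (17,44/7) (17,14) (14,20) (13,19)]
3. After y ≥ 2: [(3,4) (4,2) (19/2,2) (17,44/7) (17,14) (14,20) (13,19)]
4. After y ≤ 18: [(37/3,18) (3,4) (4,2) (19/2,2) (17,44/7) (17,14) (15,18)]
5. Canonical ring: [(3,4) (4,2) (19/2,2) (17,44/7) (17,14) (15,18) (37/3,18)]

Clipped polygon: [(3,4) (4,2) (19/2,2) (17,44/7) (17,14) (15,18) (37/3,18)]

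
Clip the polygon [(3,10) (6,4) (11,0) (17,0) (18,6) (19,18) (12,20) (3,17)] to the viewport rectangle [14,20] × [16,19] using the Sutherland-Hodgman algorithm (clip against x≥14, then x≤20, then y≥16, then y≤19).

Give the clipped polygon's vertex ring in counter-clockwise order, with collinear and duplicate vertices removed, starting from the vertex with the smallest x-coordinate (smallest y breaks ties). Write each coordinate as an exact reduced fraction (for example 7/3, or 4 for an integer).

1. After x ≥ 14: [(14,0) (17,0) (18,6) (19,18) (14,136/7)]
2. After x ≤ 20: [(14,0) (17,0) (18,6) (19,18) (14,136/7)]
3. After y ≥ 16: [(14,16) (113/6,16) (19,18) (14,136/7)]
4. After y ≤ 19: [(14,19) (14,16) (113/6,16) (19,18) (31/2,19)]
5. Canonical ring: [(14,16) (113/6,16) (19,18) (31/2,19) (14,19)]

Clipped polygon: [(14,16) (113/6,16) (19,18) (31/2,19) (14,19)]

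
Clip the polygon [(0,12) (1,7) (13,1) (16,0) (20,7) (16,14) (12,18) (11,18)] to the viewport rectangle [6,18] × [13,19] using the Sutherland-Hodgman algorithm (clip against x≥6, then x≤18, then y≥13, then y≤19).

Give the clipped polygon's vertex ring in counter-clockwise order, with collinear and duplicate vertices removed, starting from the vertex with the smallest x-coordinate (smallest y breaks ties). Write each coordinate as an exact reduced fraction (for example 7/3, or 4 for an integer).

1. After x ≥ 6: [(6,168/11) (6,9/2) (13,1) (16,0) (20,7) (16,14) (12,18) (11,18)]
2. After x ≤ 18: [(6,168/11) (6,9/2) (13,1) (16,0) (18,7/2) (18,21/2) (16,14) (12,18) (11,18)]
3. After y ≥ 13: [(6,168/11) (6,13) (116/7,13) (16,14) (12,18) (11,18)]
4. After y ≤ 19: [(6,168/11) (6,13) (116/7,13) (16,14) (12,18) (11,18)]
5. Canonical ring: [(6,13) (116/7,13) (16,14) (12,18) (11,18) (6,168/11)]

Clipped polygon: [(6,13) (116/7,13) (16,14) (12,18) (11,18) (6,168/11)]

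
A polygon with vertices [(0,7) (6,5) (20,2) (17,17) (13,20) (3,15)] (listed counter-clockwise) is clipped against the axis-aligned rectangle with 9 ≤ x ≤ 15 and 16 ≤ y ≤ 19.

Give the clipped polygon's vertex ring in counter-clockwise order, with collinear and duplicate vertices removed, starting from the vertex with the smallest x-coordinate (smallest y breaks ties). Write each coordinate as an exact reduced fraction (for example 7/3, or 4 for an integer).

Clipped polygon: [(9,16) (15,16) (15,37/2) (43/3,19) (11,19) (9,18)]

1. After x ≥ 9: [(9,61/14) (20,2) (17,17) (13,20) (9,18)]
2. After x ≤ 15: [(9,61/14) (15,43/14) (15,37/2) (13,20) (9,18)]
3. After y ≥ 16: [(9,16) (15,16) (15,37/2) (13,20) (9,18)]
4. After y ≤ 19: [(9,16) (15,16) (15,37/2) (43/3,19) (11,19) (9,18)]
5. Canonical ring: [(9,16) (15,16) (15,37/2) (43/3,19) (11,19) (9,18)]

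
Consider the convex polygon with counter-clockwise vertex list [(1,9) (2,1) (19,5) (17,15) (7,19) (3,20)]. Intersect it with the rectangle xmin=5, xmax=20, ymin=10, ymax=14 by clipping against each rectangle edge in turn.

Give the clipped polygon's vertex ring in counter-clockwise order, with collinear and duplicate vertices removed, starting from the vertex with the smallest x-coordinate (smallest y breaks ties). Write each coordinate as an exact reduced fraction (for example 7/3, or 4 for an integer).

1. After x ≥ 5: [(5,29/17) (19,5) (17,15) (7,19) (5,39/2)]
2. After x ≤ 20: [(5,29/17) (19,5) (17,15) (7,19) (5,39/2)]
3. After y ≥ 10: [(5,10) (18,10) (17,15) (7,19) (5,39/2)]
4. After y ≤ 14: [(5,14) (5,10) (18,10) (86/5,14)]
5. Canonical ring: [(5,10) (18,10) (86/5,14) (5,14)]

Clipped polygon: [(5,10) (18,10) (86/5,14) (5,14)]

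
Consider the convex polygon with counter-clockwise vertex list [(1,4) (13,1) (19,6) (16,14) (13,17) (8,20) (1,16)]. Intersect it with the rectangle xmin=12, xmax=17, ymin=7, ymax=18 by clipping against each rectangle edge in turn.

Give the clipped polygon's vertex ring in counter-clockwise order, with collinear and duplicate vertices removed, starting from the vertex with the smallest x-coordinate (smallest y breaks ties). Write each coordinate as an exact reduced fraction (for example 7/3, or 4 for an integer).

1. After x ≥ 12: [(12,5/4) (13,1) (19,6) (16,14) (13,17) (12,88/5)]
2. After x ≤ 17: [(12,5/4) (13,1) (17,13/3) (17,34/3) (16,14) (13,17) (12,88/5)]
3. After y ≥ 7: [(12,7) (17,7) (17,34/3) (16,14) (13,17) (12,88/5)]
4. After y ≤ 18: [(12,7) (17,7) (17,34/3) (16,14) (13,17) (12,88/5)]
5. Canonical ring: [(12,7) (17,7) (17,34/3) (16,14) (13,17) (12,88/5)]

Clipped polygon: [(12,7) (17,7) (17,34/3) (16,14) (13,17) (12,88/5)]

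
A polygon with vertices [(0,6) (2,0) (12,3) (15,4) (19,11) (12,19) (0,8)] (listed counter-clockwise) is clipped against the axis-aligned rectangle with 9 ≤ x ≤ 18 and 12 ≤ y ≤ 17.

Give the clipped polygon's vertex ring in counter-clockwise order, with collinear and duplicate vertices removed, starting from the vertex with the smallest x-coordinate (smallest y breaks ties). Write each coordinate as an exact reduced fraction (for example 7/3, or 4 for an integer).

1. After x ≥ 9: [(9,21/10) (12,3) (15,4) (19,11) (12,19) (9,65/4)]
2. After x ≤ 18: [(9,21/10) (12,3) (15,4) (18,37/4) (18,85/7) (12,19) (9,65/4)]
3. After y ≥ 12: [(9,12) (18,12) (18,85/7) (12,19) (9,65/4)]
4. After y ≤ 17: [(9,12) (18,12) (18,85/7) (55/4,17) (108/11,17) (9,65/4)]
5. Canonical ring: [(9,12) (18,12) (18,85/7) (55/4,17) (108/11,17) (9,65/4)]

Clipped polygon: [(9,12) (18,12) (18,85/7) (55/4,17) (108/11,17) (9,65/4)]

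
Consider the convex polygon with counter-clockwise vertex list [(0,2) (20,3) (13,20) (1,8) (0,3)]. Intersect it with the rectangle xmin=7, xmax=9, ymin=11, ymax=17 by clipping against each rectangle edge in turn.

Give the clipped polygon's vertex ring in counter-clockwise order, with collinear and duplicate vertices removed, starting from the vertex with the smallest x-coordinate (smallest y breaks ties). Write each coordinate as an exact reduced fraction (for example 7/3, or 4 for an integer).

1. After x ≥ 7: [(7,47/20) (20,3) (13,20) (7,14)]
2. After x ≤ 9: [(7,47/20) (9,49/20) (9,16) (7,14)]
3. After y ≥ 11: [(7,11) (9,11) (9,16) (7,14)]
4. After y ≤ 17: [(7,11) (9,11) (9,16) (7,14)]
5. Canonical ring: [(7,11) (9,11) (9,16) (7,14)]

Clipped polygon: [(7,11) (9,11) (9,16) (7,14)]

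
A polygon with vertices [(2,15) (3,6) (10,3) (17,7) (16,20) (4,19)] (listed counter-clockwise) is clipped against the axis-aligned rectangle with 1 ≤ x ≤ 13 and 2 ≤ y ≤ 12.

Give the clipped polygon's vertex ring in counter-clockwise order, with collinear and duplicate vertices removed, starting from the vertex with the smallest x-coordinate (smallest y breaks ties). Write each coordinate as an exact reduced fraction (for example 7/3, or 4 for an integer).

1. After x ≥ 1: [(2,15) (3,6) (10,3) (17,7) (16,20) (4,19)]
2. After x ≤ 13: [(2,15) (3,6) (10,3) (13,33/7) (13,79/4) (4,19)]
3. After y ≥ 2: [(2,15) (3,6) (10,3) (13,33/7) (13,79/4) (4,19)]
4. After y ≤ 12: [(7/3,12) (3,6) (10,3) (13,33/7) (13,12)]
5. Canonical ring: [(7/3,12) (3,6) (10,3) (13,33/7) (13,12)]

Clipped polygon: [(7/3,12) (3,6) (10,3) (13,33/7) (13,12)]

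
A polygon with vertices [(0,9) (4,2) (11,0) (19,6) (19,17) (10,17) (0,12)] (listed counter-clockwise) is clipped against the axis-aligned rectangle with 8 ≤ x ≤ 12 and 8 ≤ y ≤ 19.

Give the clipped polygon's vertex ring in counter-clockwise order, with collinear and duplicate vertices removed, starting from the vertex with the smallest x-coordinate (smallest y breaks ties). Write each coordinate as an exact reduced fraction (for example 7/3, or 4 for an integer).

Clipped polygon: [(8,8) (12,8) (12,17) (10,17) (8,16)]

1. After x ≥ 8: [(8,6/7) (11,0) (19,6) (19,17) (10,17) (8,16)]
2. After x ≤ 12: [(8,6/7) (11,0) (12,3/4) (12,17) (10,17) (8,16)]
3. After y ≥ 8: [(8,8) (12,8) (12,17) (10,17) (8,16)]
4. After y ≤ 19: [(8,8) (12,8) (12,17) (10,17) (8,16)]
5. Canonical ring: [(8,8) (12,8) (12,17) (10,17) (8,16)]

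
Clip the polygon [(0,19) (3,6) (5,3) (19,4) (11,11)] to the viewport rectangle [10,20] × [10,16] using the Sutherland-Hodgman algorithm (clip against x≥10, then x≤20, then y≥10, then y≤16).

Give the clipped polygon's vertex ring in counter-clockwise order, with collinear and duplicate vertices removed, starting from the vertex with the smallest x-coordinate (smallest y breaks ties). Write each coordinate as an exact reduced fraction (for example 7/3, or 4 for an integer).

Clipped polygon: [(10,10) (85/7,10) (11,11) (10,129/11)]

1. After x ≥ 10: [(10,129/11) (10,47/14) (19,4) (11,11)]
2. After x ≤ 20: [(10,129/11) (10,47/14) (19,4) (11,11)]
3. After y ≥ 10: [(10,129/11) (10,10) (85/7,10) (11,11)]
4. After y ≤ 16: [(10,129/11) (10,10) (85/7,10) (11,11)]
5. Canonical ring: [(10,10) (85/7,10) (11,11) (10,129/11)]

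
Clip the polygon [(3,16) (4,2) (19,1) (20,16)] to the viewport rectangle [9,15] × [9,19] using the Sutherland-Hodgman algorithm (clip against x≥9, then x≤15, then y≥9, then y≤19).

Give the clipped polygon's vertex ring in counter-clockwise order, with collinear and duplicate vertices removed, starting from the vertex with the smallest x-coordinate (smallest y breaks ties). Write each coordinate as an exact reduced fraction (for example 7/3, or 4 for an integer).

Clipped polygon: [(9,9) (15,9) (15,16) (9,16)]

1. After x ≥ 9: [(9,16) (9,5/3) (19,1) (20,16)]
2. After x ≤ 15: [(15,16) (9,16) (9,5/3) (15,19/15)]
3. After y ≥ 9: [(15,9) (15,16) (9,16) (9,9)]
4. After y ≤ 19: [(15,9) (15,16) (9,16) (9,9)]
5. Canonical ring: [(9,9) (15,9) (15,16) (9,16)]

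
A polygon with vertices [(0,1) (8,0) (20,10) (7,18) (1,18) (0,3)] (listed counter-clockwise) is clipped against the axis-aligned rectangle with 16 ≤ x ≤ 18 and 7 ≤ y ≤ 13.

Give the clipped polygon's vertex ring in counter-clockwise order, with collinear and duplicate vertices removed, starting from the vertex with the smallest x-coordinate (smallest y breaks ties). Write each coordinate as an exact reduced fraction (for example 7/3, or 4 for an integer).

Clipped polygon: [(16,7) (82/5,7) (18,25/3) (18,146/13) (16,162/13)]

1. After x ≥ 16: [(16,20/3) (20,10) (16,162/13)]
2. After x ≤ 18: [(16,20/3) (18,25/3) (18,146/13) (16,162/13)]
3. After y ≥ 7: [(16,7) (82/5,7) (18,25/3) (18,146/13) (16,162/13)]
4. After y ≤ 13: [(16,7) (82/5,7) (18,25/3) (18,146/13) (16,162/13)]
5. Canonical ring: [(16,7) (82/5,7) (18,25/3) (18,146/13) (16,162/13)]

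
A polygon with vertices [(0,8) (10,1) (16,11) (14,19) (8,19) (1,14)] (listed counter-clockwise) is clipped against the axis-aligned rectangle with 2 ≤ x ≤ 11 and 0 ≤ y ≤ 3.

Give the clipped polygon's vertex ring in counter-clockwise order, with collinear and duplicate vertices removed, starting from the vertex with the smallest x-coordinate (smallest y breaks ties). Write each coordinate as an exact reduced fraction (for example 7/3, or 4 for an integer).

Clipped polygon: [(50/7,3) (10,1) (11,8/3) (11,3)]

1. After x ≥ 2: [(2,33/5) (10,1) (16,11) (14,19) (8,19) (2,103/7)]
2. After x ≤ 11: [(2,33/5) (10,1) (11,8/3) (11,19) (8,19) (2,103/7)]
3. After y ≥ 0: [(2,33/5) (10,1) (11,8/3) (11,19) (8,19) (2,103/7)]
4. After y ≤ 3: [(50/7,3) (10,1) (11,8/3) (11,3)]
5. Canonical ring: [(50/7,3) (10,1) (11,8/3) (11,3)]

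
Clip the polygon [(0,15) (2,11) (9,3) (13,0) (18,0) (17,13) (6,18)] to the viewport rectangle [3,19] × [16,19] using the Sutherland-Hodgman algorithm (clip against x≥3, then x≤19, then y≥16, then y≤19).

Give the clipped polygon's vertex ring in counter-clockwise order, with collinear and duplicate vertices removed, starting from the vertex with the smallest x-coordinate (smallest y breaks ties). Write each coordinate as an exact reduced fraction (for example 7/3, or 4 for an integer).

1. After x ≥ 3: [(3,33/2) (3,69/7) (9,3) (13,0) (18,0) (17,13) (6,18)]
2. After x ≤ 19: [(3,33/2) (3,69/7) (9,3) (13,0) (18,0) (17,13) (6,18)]
3. After y ≥ 16: [(3,33/2) (3,16) (52/5,16) (6,18)]
4. After y ≤ 19: [(3,33/2) (3,16) (52/5,16) (6,18)]
5. Canonical ring: [(3,16) (52/5,16) (6,18) (3,33/2)]

Clipped polygon: [(3,16) (52/5,16) (6,18) (3,33/2)]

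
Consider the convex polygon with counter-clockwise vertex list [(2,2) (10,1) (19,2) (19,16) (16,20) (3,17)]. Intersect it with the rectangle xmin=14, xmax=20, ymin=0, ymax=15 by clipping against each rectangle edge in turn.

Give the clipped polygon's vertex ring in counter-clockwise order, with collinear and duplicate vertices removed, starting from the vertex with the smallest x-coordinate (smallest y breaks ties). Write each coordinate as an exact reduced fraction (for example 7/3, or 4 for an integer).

Clipped polygon: [(14,13/9) (19,2) (19,15) (14,15)]

1. After x ≥ 14: [(14,13/9) (19,2) (19,16) (16,20) (14,254/13)]
2. After x ≤ 20: [(14,13/9) (19,2) (19,16) (16,20) (14,254/13)]
3. After y ≥ 0: [(14,13/9) (19,2) (19,16) (16,20) (14,254/13)]
4. After y ≤ 15: [(14,15) (14,13/9) (19,2) (19,15)]
5. Canonical ring: [(14,13/9) (19,2) (19,15) (14,15)]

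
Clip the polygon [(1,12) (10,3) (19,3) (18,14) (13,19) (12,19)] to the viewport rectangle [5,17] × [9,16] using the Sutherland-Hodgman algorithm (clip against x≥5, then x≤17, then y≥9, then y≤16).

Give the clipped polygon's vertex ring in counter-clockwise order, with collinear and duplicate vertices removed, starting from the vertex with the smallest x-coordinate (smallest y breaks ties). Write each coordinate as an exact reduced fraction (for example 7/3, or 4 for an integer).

Clipped polygon: [(5,9) (17,9) (17,15) (16,16) (51/7,16) (5,160/11)]

1. After x ≥ 5: [(5,160/11) (5,8) (10,3) (19,3) (18,14) (13,19) (12,19)]
2. After x ≤ 17: [(5,160/11) (5,8) (10,3) (17,3) (17,15) (13,19) (12,19)]
3. After y ≥ 9: [(5,160/11) (5,9) (17,9) (17,15) (13,19) (12,19)]
4. After y ≤ 16: [(51/7,16) (5,160/11) (5,9) (17,9) (17,15) (16,16)]
5. Canonical ring: [(5,9) (17,9) (17,15) (16,16) (51/7,16) (5,160/11)]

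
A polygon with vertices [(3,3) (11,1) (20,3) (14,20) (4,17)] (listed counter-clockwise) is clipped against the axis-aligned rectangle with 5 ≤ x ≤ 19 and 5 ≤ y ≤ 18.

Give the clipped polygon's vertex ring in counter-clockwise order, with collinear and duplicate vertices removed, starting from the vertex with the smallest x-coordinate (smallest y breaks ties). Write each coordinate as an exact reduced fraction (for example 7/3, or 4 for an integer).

Clipped polygon: [(5,5) (19,5) (19,35/6) (250/17,18) (22/3,18) (5,173/10)]

1. After x ≥ 5: [(5,5/2) (11,1) (20,3) (14,20) (5,173/10)]
2. After x ≤ 19: [(5,5/2) (11,1) (19,25/9) (19,35/6) (14,20) (5,173/10)]
3. After y ≥ 5: [(5,5) (19,5) (19,35/6) (14,20) (5,173/10)]
4. After y ≤ 18: [(5,5) (19,5) (19,35/6) (250/17,18) (22/3,18) (5,173/10)]
5. Canonical ring: [(5,5) (19,5) (19,35/6) (250/17,18) (22/3,18) (5,173/10)]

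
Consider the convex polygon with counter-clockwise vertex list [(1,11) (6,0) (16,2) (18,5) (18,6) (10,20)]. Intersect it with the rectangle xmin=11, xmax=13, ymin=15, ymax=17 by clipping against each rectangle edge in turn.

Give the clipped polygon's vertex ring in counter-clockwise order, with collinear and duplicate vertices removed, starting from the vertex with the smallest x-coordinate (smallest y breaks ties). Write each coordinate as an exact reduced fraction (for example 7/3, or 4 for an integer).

1. After x ≥ 11: [(11,1) (16,2) (18,5) (18,6) (11,73/4)]
2. After x ≤ 13: [(11,1) (13,7/5) (13,59/4) (11,73/4)]
3. After y ≥ 15: [(11,15) (90/7,15) (11,73/4)]
4. After y ≤ 17: [(11,17) (11,15) (90/7,15) (82/7,17)]
5. Canonical ring: [(11,15) (90/7,15) (82/7,17) (11,17)]

Clipped polygon: [(11,15) (90/7,15) (82/7,17) (11,17)]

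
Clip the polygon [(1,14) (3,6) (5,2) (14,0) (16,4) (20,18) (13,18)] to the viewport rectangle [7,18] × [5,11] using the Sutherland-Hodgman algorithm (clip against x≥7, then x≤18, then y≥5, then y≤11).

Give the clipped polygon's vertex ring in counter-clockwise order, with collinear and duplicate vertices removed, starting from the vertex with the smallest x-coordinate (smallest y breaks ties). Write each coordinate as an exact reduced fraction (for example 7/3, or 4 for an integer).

1. After x ≥ 7: [(7,16) (7,14/9) (14,0) (16,4) (20,18) (13,18)]
2. After x ≤ 18: [(7,16) (7,14/9) (14,0) (16,4) (18,11) (18,18) (13,18)]
3. After y ≥ 5: [(7,16) (7,5) (114/7,5) (18,11) (18,18) (13,18)]
4. After y ≤ 11: [(7,11) (7,5) (114/7,5) (18,11) (18,11)]
5. Canonical ring: [(7,5) (114/7,5) (18,11) (7,11)]

Clipped polygon: [(7,5) (114/7,5) (18,11) (7,11)]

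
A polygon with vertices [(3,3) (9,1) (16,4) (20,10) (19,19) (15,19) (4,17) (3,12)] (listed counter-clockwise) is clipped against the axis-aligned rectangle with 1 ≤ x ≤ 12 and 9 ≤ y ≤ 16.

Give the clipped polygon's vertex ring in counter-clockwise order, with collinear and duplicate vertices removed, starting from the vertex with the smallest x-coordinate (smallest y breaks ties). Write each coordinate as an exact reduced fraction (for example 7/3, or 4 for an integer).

1. After x ≥ 1: [(3,3) (9,1) (16,4) (20,10) (19,19) (15,19) (4,17) (3,12)]
2. After x ≤ 12: [(3,3) (9,1) (12,16/7) (12,203/11) (4,17) (3,12)]
3. After y ≥ 9: [(3,9) (12,9) (12,203/11) (4,17) (3,12)]
4. After y ≤ 16: [(3,9) (12,9) (12,16) (19/5,16) (3,12)]
5. Canonical ring: [(3,9) (12,9) (12,16) (19/5,16) (3,12)]

Clipped polygon: [(3,9) (12,9) (12,16) (19/5,16) (3,12)]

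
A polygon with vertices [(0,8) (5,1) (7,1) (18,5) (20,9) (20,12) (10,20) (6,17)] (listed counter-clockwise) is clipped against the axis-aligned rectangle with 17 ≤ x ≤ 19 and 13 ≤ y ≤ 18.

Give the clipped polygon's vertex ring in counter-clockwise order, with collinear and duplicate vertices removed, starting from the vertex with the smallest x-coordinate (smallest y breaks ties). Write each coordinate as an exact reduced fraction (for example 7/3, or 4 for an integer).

Clipped polygon: [(17,13) (75/4,13) (17,72/5)]

1. After x ≥ 17: [(17,51/11) (18,5) (20,9) (20,12) (17,72/5)]
2. After x ≤ 19: [(17,51/11) (18,5) (19,7) (19,64/5) (17,72/5)]
3. After y ≥ 13: [(17,13) (75/4,13) (17,72/5)]
4. After y ≤ 18: [(17,13) (75/4,13) (17,72/5)]
5. Canonical ring: [(17,13) (75/4,13) (17,72/5)]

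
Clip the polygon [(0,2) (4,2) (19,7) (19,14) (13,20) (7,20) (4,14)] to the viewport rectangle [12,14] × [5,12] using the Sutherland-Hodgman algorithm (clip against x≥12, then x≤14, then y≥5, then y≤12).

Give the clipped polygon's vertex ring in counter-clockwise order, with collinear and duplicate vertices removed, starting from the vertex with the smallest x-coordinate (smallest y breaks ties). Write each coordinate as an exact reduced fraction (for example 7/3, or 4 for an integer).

Clipped polygon: [(12,5) (13,5) (14,16/3) (14,12) (12,12)]

1. After x ≥ 12: [(12,14/3) (19,7) (19,14) (13,20) (12,20)]
2. After x ≤ 14: [(12,14/3) (14,16/3) (14,19) (13,20) (12,20)]
3. After y ≥ 5: [(12,5) (13,5) (14,16/3) (14,19) (13,20) (12,20)]
4. After y ≤ 12: [(12,12) (12,5) (13,5) (14,16/3) (14,12)]
5. Canonical ring: [(12,5) (13,5) (14,16/3) (14,12) (12,12)]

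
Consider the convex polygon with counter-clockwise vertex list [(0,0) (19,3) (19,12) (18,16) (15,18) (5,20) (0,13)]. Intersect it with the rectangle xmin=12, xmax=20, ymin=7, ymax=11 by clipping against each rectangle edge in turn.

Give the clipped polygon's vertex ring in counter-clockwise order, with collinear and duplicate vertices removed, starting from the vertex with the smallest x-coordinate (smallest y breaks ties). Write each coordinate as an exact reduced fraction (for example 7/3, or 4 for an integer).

Clipped polygon: [(12,7) (19,7) (19,11) (12,11)]

1. After x ≥ 12: [(12,36/19) (19,3) (19,12) (18,16) (15,18) (12,93/5)]
2. After x ≤ 20: [(12,36/19) (19,3) (19,12) (18,16) (15,18) (12,93/5)]
3. After y ≥ 7: [(12,7) (19,7) (19,12) (18,16) (15,18) (12,93/5)]
4. After y ≤ 11: [(12,11) (12,7) (19,7) (19,11)]
5. Canonical ring: [(12,7) (19,7) (19,11) (12,11)]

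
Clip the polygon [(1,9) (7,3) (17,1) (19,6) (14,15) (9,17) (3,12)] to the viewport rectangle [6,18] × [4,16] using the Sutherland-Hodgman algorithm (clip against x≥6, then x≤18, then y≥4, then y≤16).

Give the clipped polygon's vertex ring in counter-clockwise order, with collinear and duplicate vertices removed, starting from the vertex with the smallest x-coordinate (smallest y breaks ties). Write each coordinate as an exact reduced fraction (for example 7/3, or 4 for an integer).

1. After x ≥ 6: [(6,4) (7,3) (17,1) (19,6) (14,15) (9,17) (6,29/2)]
2. After x ≤ 18: [(6,4) (7,3) (17,1) (18,7/2) (18,39/5) (14,15) (9,17) (6,29/2)]
3. After y ≥ 4: [(6,4) (6,4) (18,4) (18,39/5) (14,15) (9,17) (6,29/2)]
4. After y ≤ 16: [(6,4) (6,4) (18,4) (18,39/5) (14,15) (23/2,16) (39/5,16) (6,29/2)]
5. Canonical ring: [(6,4) (18,4) (18,39/5) (14,15) (23/2,16) (39/5,16) (6,29/2)]

Clipped polygon: [(6,4) (18,4) (18,39/5) (14,15) (23/2,16) (39/5,16) (6,29/2)]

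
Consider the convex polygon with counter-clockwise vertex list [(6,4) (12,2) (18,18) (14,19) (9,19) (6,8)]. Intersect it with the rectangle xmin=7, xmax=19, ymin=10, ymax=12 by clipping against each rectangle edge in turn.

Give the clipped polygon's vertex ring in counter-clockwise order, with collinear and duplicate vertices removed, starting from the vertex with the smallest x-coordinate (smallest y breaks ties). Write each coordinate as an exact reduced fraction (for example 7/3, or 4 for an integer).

1. After x ≥ 7: [(7,11/3) (12,2) (18,18) (14,19) (9,19) (7,35/3)]
2. After x ≤ 19: [(7,11/3) (12,2) (18,18) (14,19) (9,19) (7,35/3)]
3. After y ≥ 10: [(7,10) (15,10) (18,18) (14,19) (9,19) (7,35/3)]
4. After y ≤ 12: [(7,10) (15,10) (63/4,12) (78/11,12) (7,35/3)]
5. Canonical ring: [(7,10) (15,10) (63/4,12) (78/11,12) (7,35/3)]

Clipped polygon: [(7,10) (15,10) (63/4,12) (78/11,12) (7,35/3)]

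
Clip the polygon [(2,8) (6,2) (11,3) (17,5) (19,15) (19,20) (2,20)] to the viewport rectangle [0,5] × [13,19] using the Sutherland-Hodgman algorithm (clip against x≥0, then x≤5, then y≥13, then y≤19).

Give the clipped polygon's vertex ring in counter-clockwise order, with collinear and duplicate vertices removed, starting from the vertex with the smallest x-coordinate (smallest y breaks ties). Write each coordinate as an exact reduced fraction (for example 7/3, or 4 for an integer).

1. After x ≥ 0: [(2,8) (6,2) (11,3) (17,5) (19,15) (19,20) (2,20)]
2. After x ≤ 5: [(2,8) (5,7/2) (5,20) (2,20)]
3. After y ≥ 13: [(2,13) (5,13) (5,20) (2,20)]
4. After y ≤ 19: [(2,19) (2,13) (5,13) (5,19)]
5. Canonical ring: [(2,13) (5,13) (5,19) (2,19)]

Clipped polygon: [(2,13) (5,13) (5,19) (2,19)]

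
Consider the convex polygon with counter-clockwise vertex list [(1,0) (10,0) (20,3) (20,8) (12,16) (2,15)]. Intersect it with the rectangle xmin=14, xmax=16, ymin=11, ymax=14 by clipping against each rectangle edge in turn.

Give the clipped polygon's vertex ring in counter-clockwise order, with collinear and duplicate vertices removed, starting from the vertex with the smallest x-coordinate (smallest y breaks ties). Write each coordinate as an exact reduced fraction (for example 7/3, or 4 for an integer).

Clipped polygon: [(14,11) (16,11) (16,12) (14,14)]

1. After x ≥ 14: [(14,6/5) (20,3) (20,8) (14,14)]
2. After x ≤ 16: [(14,6/5) (16,9/5) (16,12) (14,14)]
3. After y ≥ 11: [(14,11) (16,11) (16,12) (14,14)]
4. After y ≤ 14: [(14,11) (16,11) (16,12) (14,14)]
5. Canonical ring: [(14,11) (16,11) (16,12) (14,14)]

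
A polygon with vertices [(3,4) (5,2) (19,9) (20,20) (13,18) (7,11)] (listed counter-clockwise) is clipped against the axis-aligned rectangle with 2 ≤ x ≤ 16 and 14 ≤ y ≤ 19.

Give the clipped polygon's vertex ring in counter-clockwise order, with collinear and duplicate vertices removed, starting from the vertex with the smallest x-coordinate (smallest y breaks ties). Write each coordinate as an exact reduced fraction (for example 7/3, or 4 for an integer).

Clipped polygon: [(67/7,14) (16,14) (16,132/7) (13,18)]

1. After x ≥ 2: [(3,4) (5,2) (19,9) (20,20) (13,18) (7,11)]
2. After x ≤ 16: [(3,4) (5,2) (16,15/2) (16,132/7) (13,18) (7,11)]
3. After y ≥ 14: [(16,14) (16,132/7) (13,18) (67/7,14)]
4. After y ≤ 19: [(16,14) (16,132/7) (13,18) (67/7,14)]
5. Canonical ring: [(67/7,14) (16,14) (16,132/7) (13,18)]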